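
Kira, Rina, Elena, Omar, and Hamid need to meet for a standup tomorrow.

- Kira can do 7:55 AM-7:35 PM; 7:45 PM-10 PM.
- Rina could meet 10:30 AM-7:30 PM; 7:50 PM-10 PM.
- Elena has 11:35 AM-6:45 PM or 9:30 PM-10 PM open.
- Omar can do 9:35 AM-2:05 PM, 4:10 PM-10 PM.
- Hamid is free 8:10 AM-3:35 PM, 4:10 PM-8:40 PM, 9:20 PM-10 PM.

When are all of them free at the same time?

11:35-14:05, 16:10-18:45, 21:30-22:00

Kira ∩ Rina: 10:30-19:30, 19:50-22:00.
Kira ∩ Rina ∩ Elena: 11:35-18:45, 21:30-22:00.
Kira ∩ Rina ∩ Elena ∩ Omar: 11:35-14:05, 16:10-18:45, 21:30-22:00.
Kira ∩ Rina ∩ Elena ∩ Omar ∩ Hamid: 11:35-14:05, 16:10-18:45, 21:30-22:00.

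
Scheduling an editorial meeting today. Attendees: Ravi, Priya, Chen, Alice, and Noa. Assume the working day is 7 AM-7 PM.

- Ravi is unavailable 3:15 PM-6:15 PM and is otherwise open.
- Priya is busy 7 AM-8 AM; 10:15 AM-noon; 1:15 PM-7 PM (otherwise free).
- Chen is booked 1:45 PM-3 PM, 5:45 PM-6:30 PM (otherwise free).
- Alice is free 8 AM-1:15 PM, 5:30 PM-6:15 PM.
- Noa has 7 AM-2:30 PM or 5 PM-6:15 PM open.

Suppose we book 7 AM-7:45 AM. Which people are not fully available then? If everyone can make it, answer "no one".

Ravi free: 07:00-15:15, 18:15-19:00 (invert busy blocks within the working day).
Priya free: 08:00-10:15, 12:00-13:15 (invert busy blocks within the working day).
Chen free: 07:00-13:45, 15:00-17:45, 18:30-19:00 (invert busy blocks within the working day).
Alice free: 08:00-13:15, 17:30-18:15.
Noa free: 07:00-14:30, 17:00-18:15.
Ravi: free for 07:00-07:45. Priya: not fully free for 07:00-07:45. Chen: free for 07:00-07:45. Alice: not fully free for 07:00-07:45. Noa: free for 07:00-07:45.

Alice, Priya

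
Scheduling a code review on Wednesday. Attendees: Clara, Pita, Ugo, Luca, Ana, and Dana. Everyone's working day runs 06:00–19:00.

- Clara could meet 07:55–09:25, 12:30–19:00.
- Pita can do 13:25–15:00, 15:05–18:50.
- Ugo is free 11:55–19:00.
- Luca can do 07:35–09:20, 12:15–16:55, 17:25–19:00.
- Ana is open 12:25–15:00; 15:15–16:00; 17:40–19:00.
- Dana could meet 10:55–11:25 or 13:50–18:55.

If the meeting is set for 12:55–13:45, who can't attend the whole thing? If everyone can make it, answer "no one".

Dana, Pita

Clara: free for 12:55-13:45. Pita: not fully free for 12:55-13:45. Ugo: free for 12:55-13:45. Luca: free for 12:55-13:45. Ana: free for 12:55-13:45. Dana: not fully free for 12:55-13:45.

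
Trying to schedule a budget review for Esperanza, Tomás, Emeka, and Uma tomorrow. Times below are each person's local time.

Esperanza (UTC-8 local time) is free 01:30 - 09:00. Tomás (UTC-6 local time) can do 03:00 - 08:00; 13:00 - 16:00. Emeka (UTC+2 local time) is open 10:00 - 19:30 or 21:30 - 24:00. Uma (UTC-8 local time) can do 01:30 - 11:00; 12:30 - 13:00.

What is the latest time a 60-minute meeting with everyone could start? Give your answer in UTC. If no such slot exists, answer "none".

Esperanza in UTC: 09:30-17:00 (add 8h to convert from UTC-8).
Tomás in UTC: 09:00-14:00, 19:00-22:00 (add 6h to convert from UTC-6).
Emeka in UTC: 08:00-17:30, 19:30-22:00 (subtract 2h to convert from UTC+2).
Uma in UTC: 09:30-19:00, 20:30-21:00 (add 8h to convert from UTC-8).
Esperanza ∩ Tomás: 09:30-14:00.
Esperanza ∩ Tomás ∩ Emeka: 09:30-14:00.
Esperanza ∩ Tomás ∩ Emeka ∩ Uma: 09:30-14:00.
The last common window of at least 60 minutes is 09:30-14:00; a 60-minute meeting can start as late as 13:00 and still end by 14:00.

13:00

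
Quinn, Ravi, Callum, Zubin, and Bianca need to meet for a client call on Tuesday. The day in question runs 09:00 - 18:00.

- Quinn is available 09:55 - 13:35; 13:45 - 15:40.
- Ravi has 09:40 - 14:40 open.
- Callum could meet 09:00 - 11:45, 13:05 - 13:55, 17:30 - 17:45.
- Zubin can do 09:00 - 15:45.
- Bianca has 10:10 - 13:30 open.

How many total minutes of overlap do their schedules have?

Quinn ∩ Ravi: 09:55-13:35, 13:45-14:40.
Quinn ∩ Ravi ∩ Callum: 09:55-11:45, 13:05-13:35, 13:45-13:55.
Quinn ∩ Ravi ∩ Callum ∩ Zubin: 09:55-11:45, 13:05-13:35, 13:45-13:55.
Quinn ∩ Ravi ∩ Callum ∩ Zubin ∩ Bianca: 10:10-11:45, 13:05-13:30.
Summing the common windows: 95 + 25 = 120 minutes.

120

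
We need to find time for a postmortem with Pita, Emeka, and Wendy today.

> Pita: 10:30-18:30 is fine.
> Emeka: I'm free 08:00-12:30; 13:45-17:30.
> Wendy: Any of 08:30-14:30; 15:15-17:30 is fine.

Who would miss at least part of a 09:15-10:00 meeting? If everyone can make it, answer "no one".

Pita: not fully free for 09:15-10:00. Emeka: free for 09:15-10:00. Wendy: free for 09:15-10:00.

Pita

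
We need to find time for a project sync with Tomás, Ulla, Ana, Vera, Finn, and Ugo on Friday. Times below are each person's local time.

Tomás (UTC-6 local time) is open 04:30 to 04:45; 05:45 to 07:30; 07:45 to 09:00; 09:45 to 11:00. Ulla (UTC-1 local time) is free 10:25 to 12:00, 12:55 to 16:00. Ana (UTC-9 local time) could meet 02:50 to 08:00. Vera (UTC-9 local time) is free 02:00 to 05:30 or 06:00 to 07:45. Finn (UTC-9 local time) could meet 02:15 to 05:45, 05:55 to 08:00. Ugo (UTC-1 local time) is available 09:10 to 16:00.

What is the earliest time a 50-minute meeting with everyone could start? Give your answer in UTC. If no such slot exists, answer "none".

Tomás in UTC: 10:30-10:45, 11:45-13:30, 13:45-15:00, 15:45-17:00 (add 6h to convert from UTC-6).
Ulla in UTC: 11:25-13:00, 13:55-17:00 (add 1h to convert from UTC-1).
Ana in UTC: 11:50-17:00 (add 9h to convert from UTC-9).
Vera in UTC: 11:00-14:30, 15:00-16:45 (add 9h to convert from UTC-9).
Finn in UTC: 11:15-14:45, 14:55-17:00 (add 9h to convert from UTC-9).
Ugo in UTC: 10:10-17:00 (add 1h to convert from UTC-1).
Tomás ∩ Ulla: 11:45-13:00, 13:55-15:00, 15:45-17:00.
Tomás ∩ Ulla ∩ Ana: 11:50-13:00, 13:55-15:00, 15:45-17:00.
Tomás ∩ Ulla ∩ Ana ∩ Vera: 11:50-13:00, 13:55-14:30, 15:45-16:45.
Tomás ∩ Ulla ∩ Ana ∩ Vera ∩ Finn: 11:50-13:00, 13:55-14:30, 15:45-16:45.
Tomás ∩ Ulla ∩ Ana ∩ Vera ∩ Finn ∩ Ugo: 11:50-13:00, 13:55-14:30, 15:45-16:45.
The first common window of at least 50 minutes is 11:50-13:00, so the earliest start is 11:50.

11:50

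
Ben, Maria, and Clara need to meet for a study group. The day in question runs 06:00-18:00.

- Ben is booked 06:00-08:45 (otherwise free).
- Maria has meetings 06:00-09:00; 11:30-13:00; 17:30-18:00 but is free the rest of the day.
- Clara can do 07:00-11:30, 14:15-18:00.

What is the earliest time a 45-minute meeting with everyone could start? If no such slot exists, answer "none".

09:00

Ben free: 08:45-18:00 (invert busy blocks within the working day).
Maria free: 09:00-11:30, 13:00-17:30 (invert busy blocks within the working day).
Clara free: 07:00-11:30, 14:15-18:00.
Ben ∩ Maria: 09:00-11:30, 13:00-17:30.
Ben ∩ Maria ∩ Clara: 09:00-11:30, 14:15-17:30.
Those are the intersection windows.
The first common window of at least 45 minutes is 09:00-11:30, so the earliest start is 09:00.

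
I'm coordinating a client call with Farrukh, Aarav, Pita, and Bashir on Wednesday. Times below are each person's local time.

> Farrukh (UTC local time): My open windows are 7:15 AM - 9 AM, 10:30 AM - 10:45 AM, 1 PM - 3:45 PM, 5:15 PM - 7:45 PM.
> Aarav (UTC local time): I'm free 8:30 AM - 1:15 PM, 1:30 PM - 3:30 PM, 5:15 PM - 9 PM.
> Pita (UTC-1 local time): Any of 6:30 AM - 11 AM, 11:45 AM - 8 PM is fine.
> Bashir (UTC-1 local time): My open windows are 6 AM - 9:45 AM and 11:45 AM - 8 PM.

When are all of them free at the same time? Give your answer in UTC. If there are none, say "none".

Farrukh in UTC: 07:15-09:00, 10:30-10:45, 13:00-15:45, 17:15-19:45.
Aarav in UTC: 08:30-13:15, 13:30-15:30, 17:15-21:00.
Pita in UTC: 07:30-12:00, 12:45-21:00 (add 1h to convert from UTC-1).
Bashir in UTC: 07:00-10:45, 12:45-21:00 (add 1h to convert from UTC-1).
Farrukh ∩ Aarav: 08:30-09:00, 10:30-10:45, 13:00-13:15, 13:30-15:30, 17:15-19:45.
Farrukh ∩ Aarav ∩ Pita: 08:30-09:00, 10:30-10:45, 13:00-13:15, 13:30-15:30, 17:15-19:45.
Farrukh ∩ Aarav ∩ Pita ∩ Bashir: 08:30-09:00, 10:30-10:45, 13:00-13:15, 13:30-15:30, 17:15-19:45.

08:30-09:00, 10:30-10:45, 13:00-13:15, 13:30-15:30, 17:15-19:45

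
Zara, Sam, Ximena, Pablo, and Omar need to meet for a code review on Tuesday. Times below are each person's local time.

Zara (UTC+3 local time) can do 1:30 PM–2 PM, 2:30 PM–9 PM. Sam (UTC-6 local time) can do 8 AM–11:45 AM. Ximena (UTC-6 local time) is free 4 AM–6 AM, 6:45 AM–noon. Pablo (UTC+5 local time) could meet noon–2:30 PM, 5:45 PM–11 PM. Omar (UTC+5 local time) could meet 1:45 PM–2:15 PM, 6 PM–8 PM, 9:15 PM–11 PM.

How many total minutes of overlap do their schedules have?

150

Zara in UTC: 10:30-11:00, 11:30-18:00 (subtract 3h to convert from UTC+3).
Sam in UTC: 14:00-17:45 (add 6h to convert from UTC-6).
Ximena in UTC: 10:00-12:00, 12:45-18:00 (add 6h to convert from UTC-6).
Pablo in UTC: 07:00-09:30, 12:45-18:00 (subtract 5h to convert from UTC+5).
Omar in UTC: 08:45-09:15, 13:00-15:00, 16:15-18:00 (subtract 5h to convert from UTC+5).
Zara ∩ Sam: 14:00-17:45.
Zara ∩ Sam ∩ Ximena: 14:00-17:45.
Zara ∩ Sam ∩ Ximena ∩ Pablo: 14:00-17:45.
Zara ∩ Sam ∩ Ximena ∩ Pablo ∩ Omar: 14:00-15:00, 16:15-17:45.
Summing the common windows: 60 + 90 = 150 minutes.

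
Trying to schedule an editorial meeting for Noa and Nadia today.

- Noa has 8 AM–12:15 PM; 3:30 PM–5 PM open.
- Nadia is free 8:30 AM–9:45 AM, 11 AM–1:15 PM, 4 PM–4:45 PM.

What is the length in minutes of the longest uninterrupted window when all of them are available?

Noa ∩ Nadia: 08:30-09:45, 11:00-12:15, 16:00-16:45.
The longest is 08:30-09:45 at 75 minutes.

75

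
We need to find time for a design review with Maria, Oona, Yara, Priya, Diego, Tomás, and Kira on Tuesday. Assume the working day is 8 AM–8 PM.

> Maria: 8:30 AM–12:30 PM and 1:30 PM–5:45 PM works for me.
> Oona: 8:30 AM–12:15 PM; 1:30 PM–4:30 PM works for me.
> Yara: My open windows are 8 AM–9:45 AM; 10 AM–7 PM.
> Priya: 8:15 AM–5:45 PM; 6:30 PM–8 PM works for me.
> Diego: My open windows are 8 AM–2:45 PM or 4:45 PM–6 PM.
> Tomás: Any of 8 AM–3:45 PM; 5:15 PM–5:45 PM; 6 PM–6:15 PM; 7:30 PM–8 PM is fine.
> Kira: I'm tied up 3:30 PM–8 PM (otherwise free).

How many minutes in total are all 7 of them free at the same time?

285

Maria free: 08:30-12:30, 13:30-17:45.
Oona free: 08:30-12:15, 13:30-16:30.
Yara free: 08:00-09:45, 10:00-19:00.
Priya free: 08:15-17:45, 18:30-20:00.
Diego free: 08:00-14:45, 16:45-18:00.
Tomás free: 08:00-15:45, 17:15-17:45, 18:00-18:15, 19:30-20:00.
Kira free: 08:00-15:30 (invert busy blocks within the working day).
Maria ∩ Oona: 08:30-12:15, 13:30-16:30.
Maria ∩ Oona ∩ Yara: 08:30-09:45, 10:00-12:15, 13:30-16:30.
Maria ∩ Oona ∩ Yara ∩ Priya: 08:30-09:45, 10:00-12:15, 13:30-16:30.
Maria ∩ Oona ∩ Yara ∩ Priya ∩ Diego: 08:30-09:45, 10:00-12:15, 13:30-14:45.
Maria ∩ Oona ∩ Yara ∩ Priya ∩ Diego ∩ Tomás: 08:30-09:45, 10:00-12:15, 13:30-14:45.
Maria ∩ Oona ∩ Yara ∩ Priya ∩ Diego ∩ Tomás ∩ Kira: 08:30-09:45, 10:00-12:15, 13:30-14:45.
Those are the intersection windows.
Summing the common windows: 75 + 135 + 75 = 285 minutes.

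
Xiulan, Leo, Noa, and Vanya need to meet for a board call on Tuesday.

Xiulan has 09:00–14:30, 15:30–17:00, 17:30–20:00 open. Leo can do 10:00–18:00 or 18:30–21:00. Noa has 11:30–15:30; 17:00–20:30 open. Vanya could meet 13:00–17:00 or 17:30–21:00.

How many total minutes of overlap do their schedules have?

Xiulan ∩ Leo: 10:00-14:30, 15:30-17:00, 17:30-18:00, 18:30-20:00.
Xiulan ∩ Leo ∩ Noa: 11:30-14:30, 17:30-18:00, 18:30-20:00.
Xiulan ∩ Leo ∩ Noa ∩ Vanya: 13:00-14:30, 17:30-18:00, 18:30-20:00.
Summing the common windows: 90 + 30 + 90 = 210 minutes.

210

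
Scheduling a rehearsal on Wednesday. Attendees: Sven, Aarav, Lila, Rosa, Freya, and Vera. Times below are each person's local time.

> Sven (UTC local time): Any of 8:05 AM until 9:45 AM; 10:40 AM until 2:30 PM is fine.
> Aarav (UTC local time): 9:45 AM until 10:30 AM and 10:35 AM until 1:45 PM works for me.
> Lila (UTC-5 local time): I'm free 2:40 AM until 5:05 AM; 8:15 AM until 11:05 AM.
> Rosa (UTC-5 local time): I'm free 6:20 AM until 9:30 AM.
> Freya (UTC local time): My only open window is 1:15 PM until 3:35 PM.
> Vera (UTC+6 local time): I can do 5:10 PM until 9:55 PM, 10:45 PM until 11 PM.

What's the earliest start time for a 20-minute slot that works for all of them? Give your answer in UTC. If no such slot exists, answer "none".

Sven in UTC: 08:05-09:45, 10:40-14:30.
Aarav in UTC: 09:45-10:30, 10:35-13:45.
Lila in UTC: 07:40-10:05, 13:15-16:05 (add 5h to convert from UTC-5).
Rosa in UTC: 11:20-14:30 (add 5h to convert from UTC-5).
Freya in UTC: 13:15-15:35.
Vera in UTC: 11:10-15:55, 16:45-17:00 (subtract 6h to convert from UTC+6).
Sven ∩ Aarav: 10:40-13:45.
Sven ∩ Aarav ∩ Lila: 13:15-13:45.
Sven ∩ Aarav ∩ Lila ∩ Rosa: 13:15-13:45.
Sven ∩ Aarav ∩ Lila ∩ Rosa ∩ Freya: 13:15-13:45.
Sven ∩ Aarav ∩ Lila ∩ Rosa ∩ Freya ∩ Vera: 13:15-13:45.
The first common window of at least 20 minutes is 13:15-13:45, so the earliest start is 13:15.

13:15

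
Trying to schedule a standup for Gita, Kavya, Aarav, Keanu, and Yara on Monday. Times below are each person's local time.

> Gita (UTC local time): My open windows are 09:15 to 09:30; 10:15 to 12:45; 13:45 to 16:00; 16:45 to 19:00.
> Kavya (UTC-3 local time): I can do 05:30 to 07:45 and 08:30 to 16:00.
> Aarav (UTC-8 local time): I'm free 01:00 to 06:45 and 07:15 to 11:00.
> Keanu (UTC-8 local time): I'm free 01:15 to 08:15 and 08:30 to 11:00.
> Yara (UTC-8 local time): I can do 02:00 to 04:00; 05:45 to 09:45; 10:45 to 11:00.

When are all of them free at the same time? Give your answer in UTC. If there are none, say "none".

Gita in UTC: 09:15-09:30, 10:15-12:45, 13:45-16:00, 16:45-19:00.
Kavya in UTC: 08:30-10:45, 11:30-19:00 (add 3h to convert from UTC-3).
Aarav in UTC: 09:00-14:45, 15:15-19:00 (add 8h to convert from UTC-8).
Keanu in UTC: 09:15-16:15, 16:30-19:00 (add 8h to convert from UTC-8).
Yara in UTC: 10:00-12:00, 13:45-17:45, 18:45-19:00 (add 8h to convert from UTC-8).
Gita ∩ Kavya: 09:15-09:30, 10:15-10:45, 11:30-12:45, 13:45-16:00, 16:45-19:00.
Gita ∩ Kavya ∩ Aarav: 09:15-09:30, 10:15-10:45, 11:30-12:45, 13:45-14:45, 15:15-16:00, 16:45-19:00.
Gita ∩ Kavya ∩ Aarav ∩ Keanu: 09:15-09:30, 10:15-10:45, 11:30-12:45, 13:45-14:45, 15:15-16:00, 16:45-19:00.
Gita ∩ Kavya ∩ Aarav ∩ Keanu ∩ Yara: 10:15-10:45, 11:30-12:00, 13:45-14:45, 15:15-16:00, 16:45-17:45, 18:45-19:00.

10:15-10:45, 11:30-12:00, 13:45-14:45, 15:15-16:00, 16:45-17:45, 18:45-19:00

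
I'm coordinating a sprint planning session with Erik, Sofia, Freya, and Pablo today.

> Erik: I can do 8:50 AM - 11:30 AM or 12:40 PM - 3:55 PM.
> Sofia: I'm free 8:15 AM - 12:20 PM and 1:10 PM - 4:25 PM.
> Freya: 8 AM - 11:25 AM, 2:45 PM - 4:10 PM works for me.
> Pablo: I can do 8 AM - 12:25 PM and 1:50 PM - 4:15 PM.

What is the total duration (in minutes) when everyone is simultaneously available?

Erik ∩ Sofia: 08:50-11:30, 13:10-15:55.
Erik ∩ Sofia ∩ Freya: 08:50-11:25, 14:45-15:55.
Erik ∩ Sofia ∩ Freya ∩ Pablo: 08:50-11:25, 14:45-15:55.
So the common availability across everyone is 08:50-11:25, 14:45-15:55.
Summing the common windows: 155 + 70 = 225 minutes.

225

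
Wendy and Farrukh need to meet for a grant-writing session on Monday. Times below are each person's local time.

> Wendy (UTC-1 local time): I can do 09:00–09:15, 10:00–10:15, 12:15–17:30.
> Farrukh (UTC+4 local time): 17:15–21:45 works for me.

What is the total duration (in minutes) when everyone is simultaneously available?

270

Wendy in UTC: 10:00-10:15, 11:00-11:15, 13:15-18:30 (add 1h to convert from UTC-1).
Farrukh in UTC: 13:15-17:45 (subtract 4h to convert from UTC+4).
Wendy ∩ Farrukh: 13:15-17:45.
Those are the intersection windows.
That's a single block of 270 minutes.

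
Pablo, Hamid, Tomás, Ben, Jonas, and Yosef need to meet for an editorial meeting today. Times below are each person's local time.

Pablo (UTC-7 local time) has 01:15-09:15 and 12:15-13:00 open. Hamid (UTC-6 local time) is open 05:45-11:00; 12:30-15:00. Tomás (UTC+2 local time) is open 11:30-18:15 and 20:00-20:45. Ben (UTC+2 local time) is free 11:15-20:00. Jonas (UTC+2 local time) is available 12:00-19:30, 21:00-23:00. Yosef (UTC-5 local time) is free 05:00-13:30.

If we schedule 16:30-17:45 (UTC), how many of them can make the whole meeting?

Pablo in UTC: 08:15-16:15, 19:15-20:00 (add 7h to convert from UTC-7).
Hamid in UTC: 11:45-17:00, 18:30-21:00 (add 6h to convert from UTC-6).
Tomás in UTC: 09:30-16:15, 18:00-18:45 (subtract 2h to convert from UTC+2).
Ben in UTC: 09:15-18:00 (subtract 2h to convert from UTC+2).
Jonas in UTC: 10:00-17:30, 19:00-21:00 (subtract 2h to convert from UTC+2).
Yosef in UTC: 10:00-18:30 (add 5h to convert from UTC-5).
Ben and Yosef can make the full 16:30-17:45 slot — that's 2.

2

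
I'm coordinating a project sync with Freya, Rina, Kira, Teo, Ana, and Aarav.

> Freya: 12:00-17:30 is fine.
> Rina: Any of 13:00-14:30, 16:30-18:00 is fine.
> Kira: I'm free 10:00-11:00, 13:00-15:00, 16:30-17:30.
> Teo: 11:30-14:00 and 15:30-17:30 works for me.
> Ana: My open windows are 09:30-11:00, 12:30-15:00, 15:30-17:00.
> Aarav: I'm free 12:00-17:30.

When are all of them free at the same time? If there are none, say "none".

13:00-14:00, 16:30-17:00

Freya ∩ Rina: 13:00-14:30, 16:30-17:30.
Freya ∩ Rina ∩ Kira: 13:00-14:30, 16:30-17:30.
Freya ∩ Rina ∩ Kira ∩ Teo: 13:00-14:00, 16:30-17:30.
Freya ∩ Rina ∩ Kira ∩ Teo ∩ Ana: 13:00-14:00, 16:30-17:00.
Freya ∩ Rina ∩ Kira ∩ Teo ∩ Ana ∩ Aarav: 13:00-14:00, 16:30-17:00.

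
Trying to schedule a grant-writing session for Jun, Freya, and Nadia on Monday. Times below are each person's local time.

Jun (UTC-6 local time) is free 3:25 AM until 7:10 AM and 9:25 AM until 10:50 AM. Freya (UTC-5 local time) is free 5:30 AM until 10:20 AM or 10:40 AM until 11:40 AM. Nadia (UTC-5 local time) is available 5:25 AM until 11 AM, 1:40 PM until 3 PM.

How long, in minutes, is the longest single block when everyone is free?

Jun in UTC: 09:25-13:10, 15:25-16:50 (add 6h to convert from UTC-6).
Freya in UTC: 10:30-15:20, 15:40-16:40 (add 5h to convert from UTC-5).
Nadia in UTC: 10:25-16:00, 18:40-20:00 (add 5h to convert from UTC-5).
Jun ∩ Freya: 10:30-13:10, 15:40-16:40.
Jun ∩ Freya ∩ Nadia: 10:30-13:10, 15:40-16:00.
Those are the intersection windows.
The longest is 10:30-13:10 at 160 minutes.

160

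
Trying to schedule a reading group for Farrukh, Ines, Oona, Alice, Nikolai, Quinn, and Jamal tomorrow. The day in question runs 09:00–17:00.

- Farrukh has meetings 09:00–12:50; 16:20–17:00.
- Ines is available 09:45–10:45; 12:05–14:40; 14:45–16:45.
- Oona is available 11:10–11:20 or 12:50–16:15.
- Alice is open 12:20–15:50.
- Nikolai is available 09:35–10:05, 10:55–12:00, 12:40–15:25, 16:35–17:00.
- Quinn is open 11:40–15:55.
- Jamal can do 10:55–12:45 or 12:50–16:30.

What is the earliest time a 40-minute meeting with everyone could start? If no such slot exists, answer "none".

Farrukh free: 12:50-16:20 (invert busy blocks within the working day).
Ines free: 09:45-10:45, 12:05-14:40, 14:45-16:45.
Oona free: 11:10-11:20, 12:50-16:15.
Alice free: 12:20-15:50.
Nikolai free: 09:35-10:05, 10:55-12:00, 12:40-15:25, 16:35-17:00.
Quinn free: 11:40-15:55.
Jamal free: 10:55-12:45, 12:50-16:30.
Farrukh ∩ Ines: 12:50-14:40, 14:45-16:20.
Farrukh ∩ Ines ∩ Oona: 12:50-14:40, 14:45-16:15.
Farrukh ∩ Ines ∩ Oona ∩ Alice: 12:50-14:40, 14:45-15:50.
Farrukh ∩ Ines ∩ Oona ∩ Alice ∩ Nikolai: 12:50-14:40, 14:45-15:25.
Farrukh ∩ Ines ∩ Oona ∩ Alice ∩ Nikolai ∩ Quinn: 12:50-14:40, 14:45-15:25.
Farrukh ∩ Ines ∩ Oona ∩ Alice ∩ Nikolai ∩ Quinn ∩ Jamal: 12:50-14:40, 14:45-15:25.
Those are the intersection windows.
The first common window of at least 40 minutes is 12:50-14:40, so the earliest start is 12:50.

12:50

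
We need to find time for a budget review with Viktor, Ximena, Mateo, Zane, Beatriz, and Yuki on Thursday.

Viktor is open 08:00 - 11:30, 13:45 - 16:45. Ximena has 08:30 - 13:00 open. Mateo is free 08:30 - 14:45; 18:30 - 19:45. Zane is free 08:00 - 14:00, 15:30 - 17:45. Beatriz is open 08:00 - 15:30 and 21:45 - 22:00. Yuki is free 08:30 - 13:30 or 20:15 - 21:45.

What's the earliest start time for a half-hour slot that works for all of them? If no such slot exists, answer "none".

Viktor ∩ Ximena: 08:30-11:30.
Viktor ∩ Ximena ∩ Mateo: 08:30-11:30.
Viktor ∩ Ximena ∩ Mateo ∩ Zane: 08:30-11:30.
Viktor ∩ Ximena ∩ Mateo ∩ Zane ∩ Beatriz: 08:30-11:30.
Viktor ∩ Ximena ∩ Mateo ∩ Zane ∩ Beatriz ∩ Yuki: 08:30-11:30.
So the common availability across everyone is 08:30-11:30.
The first common window of at least 30 minutes is 08:30-11:30, so the earliest start is 08:30.

08:30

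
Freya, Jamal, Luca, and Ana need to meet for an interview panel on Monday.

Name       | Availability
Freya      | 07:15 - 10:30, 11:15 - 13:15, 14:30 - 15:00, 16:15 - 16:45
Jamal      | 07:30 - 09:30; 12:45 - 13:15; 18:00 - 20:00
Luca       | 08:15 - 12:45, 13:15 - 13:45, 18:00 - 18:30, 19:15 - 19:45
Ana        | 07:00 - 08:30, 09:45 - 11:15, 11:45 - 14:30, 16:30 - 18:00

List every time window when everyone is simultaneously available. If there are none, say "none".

Freya ∩ Jamal: 07:30-09:30, 12:45-13:15.
Freya ∩ Jamal ∩ Luca: 08:15-09:30.
Freya ∩ Jamal ∩ Luca ∩ Ana: 08:15-08:30.
So the common availability across everyone is 08:15-08:30.

08:15-08:30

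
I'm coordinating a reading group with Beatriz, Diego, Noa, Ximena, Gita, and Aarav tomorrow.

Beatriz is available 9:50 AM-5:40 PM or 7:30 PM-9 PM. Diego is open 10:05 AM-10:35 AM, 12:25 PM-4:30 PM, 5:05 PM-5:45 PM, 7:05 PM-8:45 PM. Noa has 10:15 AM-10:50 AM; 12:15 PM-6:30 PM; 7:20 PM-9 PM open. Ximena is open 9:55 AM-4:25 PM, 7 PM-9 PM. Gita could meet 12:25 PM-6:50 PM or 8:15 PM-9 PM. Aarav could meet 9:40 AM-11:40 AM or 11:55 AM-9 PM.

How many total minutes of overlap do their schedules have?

270

Beatriz ∩ Diego: 10:05-10:35, 12:25-16:30, 17:05-17:40, 19:30-20:45.
Beatriz ∩ Diego ∩ Noa: 10:15-10:35, 12:25-16:30, 17:05-17:40, 19:30-20:45.
Beatriz ∩ Diego ∩ Noa ∩ Ximena: 10:15-10:35, 12:25-16:25, 19:30-20:45.
Beatriz ∩ Diego ∩ Noa ∩ Ximena ∩ Gita: 12:25-16:25, 20:15-20:45.
Beatriz ∩ Diego ∩ Noa ∩ Ximena ∩ Gita ∩ Aarav: 12:25-16:25, 20:15-20:45.
So the common availability across everyone is 12:25-16:25, 20:15-20:45.
Summing the common windows: 240 + 30 = 270 minutes.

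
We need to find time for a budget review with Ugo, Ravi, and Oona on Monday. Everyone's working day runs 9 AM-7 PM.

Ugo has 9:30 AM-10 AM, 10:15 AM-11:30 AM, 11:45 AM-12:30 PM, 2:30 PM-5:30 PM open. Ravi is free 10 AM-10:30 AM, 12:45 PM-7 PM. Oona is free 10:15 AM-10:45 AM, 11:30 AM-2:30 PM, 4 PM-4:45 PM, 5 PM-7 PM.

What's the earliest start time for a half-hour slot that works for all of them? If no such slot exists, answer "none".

Ugo ∩ Ravi: 10:15-10:30, 14:30-17:30.
Ugo ∩ Ravi ∩ Oona: 10:15-10:30, 16:00-16:45, 17:00-17:30.
The first common window of at least 30 minutes is 16:00-16:45, so the earliest start is 16:00.

16:00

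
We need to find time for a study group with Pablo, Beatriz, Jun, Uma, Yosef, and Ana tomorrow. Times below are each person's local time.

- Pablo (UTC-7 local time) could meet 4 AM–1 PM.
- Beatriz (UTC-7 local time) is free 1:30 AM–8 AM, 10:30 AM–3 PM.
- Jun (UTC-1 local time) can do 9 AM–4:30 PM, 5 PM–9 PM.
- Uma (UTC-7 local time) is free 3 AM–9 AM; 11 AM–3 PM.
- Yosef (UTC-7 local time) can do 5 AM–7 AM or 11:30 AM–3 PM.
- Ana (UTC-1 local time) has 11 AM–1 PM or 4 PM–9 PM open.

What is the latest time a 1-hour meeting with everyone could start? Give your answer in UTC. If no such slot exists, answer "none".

Pablo in UTC: 11:00-20:00 (add 7h to convert from UTC-7).
Beatriz in UTC: 08:30-15:00, 17:30-22:00 (add 7h to convert from UTC-7).
Jun in UTC: 10:00-17:30, 18:00-22:00 (add 1h to convert from UTC-1).
Uma in UTC: 10:00-16:00, 18:00-22:00 (add 7h to convert from UTC-7).
Yosef in UTC: 12:00-14:00, 18:30-22:00 (add 7h to convert from UTC-7).
Ana in UTC: 12:00-14:00, 17:00-22:00 (add 1h to convert from UTC-1).
Pablo ∩ Beatriz: 11:00-15:00, 17:30-20:00.
Pablo ∩ Beatriz ∩ Jun: 11:00-15:00, 18:00-20:00.
Pablo ∩ Beatriz ∩ Jun ∩ Uma: 11:00-15:00, 18:00-20:00.
Pablo ∩ Beatriz ∩ Jun ∩ Uma ∩ Yosef: 12:00-14:00, 18:30-20:00.
Pablo ∩ Beatriz ∩ Jun ∩ Uma ∩ Yosef ∩ Ana: 12:00-14:00, 18:30-20:00.
So the common availability across everyone is 12:00-14:00, 18:30-20:00.
The last common window of at least 60 minutes is 18:30-20:00; a 60-minute meeting can start as late as 19:00 and still end by 20:00.

19:00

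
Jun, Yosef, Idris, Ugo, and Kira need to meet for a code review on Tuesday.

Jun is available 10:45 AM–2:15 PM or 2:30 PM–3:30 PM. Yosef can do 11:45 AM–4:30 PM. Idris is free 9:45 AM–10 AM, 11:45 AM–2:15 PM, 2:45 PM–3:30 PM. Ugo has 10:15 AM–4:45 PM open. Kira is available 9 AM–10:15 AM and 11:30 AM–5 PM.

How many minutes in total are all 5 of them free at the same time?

Jun ∩ Yosef: 11:45-14:15, 14:30-15:30.
Jun ∩ Yosef ∩ Idris: 11:45-14:15, 14:45-15:30.
Jun ∩ Yosef ∩ Idris ∩ Ugo: 11:45-14:15, 14:45-15:30.
Jun ∩ Yosef ∩ Idris ∩ Ugo ∩ Kira: 11:45-14:15, 14:45-15:30.
Summing the common windows: 150 + 45 = 195 minutes.

195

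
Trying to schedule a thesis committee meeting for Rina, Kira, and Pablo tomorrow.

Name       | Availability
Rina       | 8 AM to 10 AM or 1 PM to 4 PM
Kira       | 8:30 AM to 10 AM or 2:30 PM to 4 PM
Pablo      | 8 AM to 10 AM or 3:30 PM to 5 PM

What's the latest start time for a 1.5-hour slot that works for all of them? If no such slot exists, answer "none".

08:30

Rina ∩ Kira: 08:30-10:00, 14:30-16:00.
Rina ∩ Kira ∩ Pablo: 08:30-10:00, 15:30-16:00.
The last common window of at least 90 minutes is 08:30-10:00; a 90-minute meeting can start as late as 08:30 and still end by 10:00.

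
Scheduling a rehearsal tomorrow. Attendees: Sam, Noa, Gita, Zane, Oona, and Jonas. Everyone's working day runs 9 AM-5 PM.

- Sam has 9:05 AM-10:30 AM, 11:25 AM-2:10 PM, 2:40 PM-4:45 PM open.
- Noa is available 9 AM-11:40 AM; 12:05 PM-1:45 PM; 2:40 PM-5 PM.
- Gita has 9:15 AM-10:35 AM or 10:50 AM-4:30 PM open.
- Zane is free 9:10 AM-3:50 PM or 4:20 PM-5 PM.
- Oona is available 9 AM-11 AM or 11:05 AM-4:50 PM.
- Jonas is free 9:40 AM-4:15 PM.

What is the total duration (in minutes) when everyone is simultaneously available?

Sam ∩ Noa: 09:05-10:30, 11:25-11:40, 12:05-13:45, 14:40-16:45.
Sam ∩ Noa ∩ Gita: 09:15-10:30, 11:25-11:40, 12:05-13:45, 14:40-16:30.
Sam ∩ Noa ∩ Gita ∩ Zane: 09:15-10:30, 11:25-11:40, 12:05-13:45, 14:40-15:50, 16:20-16:30.
Sam ∩ Noa ∩ Gita ∩ Zane ∩ Oona: 09:15-10:30, 11:25-11:40, 12:05-13:45, 14:40-15:50, 16:20-16:30.
Sam ∩ Noa ∩ Gita ∩ Zane ∩ Oona ∩ Jonas: 09:40-10:30, 11:25-11:40, 12:05-13:45, 14:40-15:50.
Summing the common windows: 50 + 15 + 100 + 70 = 235 minutes.

235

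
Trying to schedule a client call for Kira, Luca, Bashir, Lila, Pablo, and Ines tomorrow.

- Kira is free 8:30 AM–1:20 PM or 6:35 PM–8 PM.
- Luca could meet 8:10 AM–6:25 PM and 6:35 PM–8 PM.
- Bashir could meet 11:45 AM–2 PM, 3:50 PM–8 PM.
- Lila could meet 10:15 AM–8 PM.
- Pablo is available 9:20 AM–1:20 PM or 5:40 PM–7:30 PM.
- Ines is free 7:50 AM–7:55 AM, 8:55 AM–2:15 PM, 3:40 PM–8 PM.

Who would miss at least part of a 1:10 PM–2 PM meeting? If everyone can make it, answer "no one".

Kira, Pablo

Kira: not fully free for 13:10-14:00. Luca: free for 13:10-14:00. Bashir: free for 13:10-14:00. Lila: free for 13:10-14:00. Pablo: not fully free for 13:10-14:00. Ines: free for 13:10-14:00.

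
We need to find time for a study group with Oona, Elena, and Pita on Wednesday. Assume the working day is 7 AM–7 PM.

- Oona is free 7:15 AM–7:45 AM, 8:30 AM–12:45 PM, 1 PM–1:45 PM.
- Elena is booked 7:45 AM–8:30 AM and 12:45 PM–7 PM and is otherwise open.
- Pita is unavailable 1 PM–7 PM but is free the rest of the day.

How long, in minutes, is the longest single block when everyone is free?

Oona free: 07:15-07:45, 08:30-12:45, 13:00-13:45.
Elena free: 07:00-07:45, 08:30-12:45 (invert busy blocks within the working day).
Pita free: 07:00-13:00 (invert busy blocks within the working day).
Oona ∩ Elena: 07:15-07:45, 08:30-12:45.
Oona ∩ Elena ∩ Pita: 07:15-07:45, 08:30-12:45.
The longest is 08:30-12:45 at 255 minutes.

255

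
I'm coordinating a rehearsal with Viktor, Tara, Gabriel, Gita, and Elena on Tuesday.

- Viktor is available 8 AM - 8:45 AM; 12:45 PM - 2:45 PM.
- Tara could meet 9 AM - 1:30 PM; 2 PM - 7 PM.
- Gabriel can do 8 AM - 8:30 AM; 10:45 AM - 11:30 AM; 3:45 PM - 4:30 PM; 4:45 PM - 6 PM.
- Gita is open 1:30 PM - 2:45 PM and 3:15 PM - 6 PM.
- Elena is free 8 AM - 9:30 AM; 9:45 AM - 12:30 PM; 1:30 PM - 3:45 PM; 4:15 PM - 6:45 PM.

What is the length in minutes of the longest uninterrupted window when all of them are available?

0

Viktor ∩ Tara: 12:45-13:30, 14:00-14:45.
Viktor ∩ Tara ∩ Gabriel: ∅.
Viktor ∩ Tara ∩ Gabriel ∩ Gita: ∅.
Viktor ∩ Tara ∩ Gabriel ∩ Gita ∩ Elena: ∅.
There is no time when everyone is free.
No common window exists, so the longest block is 0 minutes.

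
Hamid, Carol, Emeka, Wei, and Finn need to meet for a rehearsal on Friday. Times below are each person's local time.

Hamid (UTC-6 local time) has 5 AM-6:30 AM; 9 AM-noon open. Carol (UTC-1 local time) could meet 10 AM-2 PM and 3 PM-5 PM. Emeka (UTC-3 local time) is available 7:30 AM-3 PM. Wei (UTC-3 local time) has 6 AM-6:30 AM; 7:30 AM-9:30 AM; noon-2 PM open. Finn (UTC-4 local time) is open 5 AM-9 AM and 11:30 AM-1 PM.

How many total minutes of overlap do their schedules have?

Hamid in UTC: 11:00-12:30, 15:00-18:00 (add 6h to convert from UTC-6).
Carol in UTC: 11:00-15:00, 16:00-18:00 (add 1h to convert from UTC-1).
Emeka in UTC: 10:30-18:00 (add 3h to convert from UTC-3).
Wei in UTC: 09:00-09:30, 10:30-12:30, 15:00-17:00 (add 3h to convert from UTC-3).
Finn in UTC: 09:00-13:00, 15:30-17:00 (add 4h to convert from UTC-4).
Hamid ∩ Carol: 11:00-12:30, 16:00-18:00.
Hamid ∩ Carol ∩ Emeka: 11:00-12:30, 16:00-18:00.
Hamid ∩ Carol ∩ Emeka ∩ Wei: 11:00-12:30, 16:00-17:00.
Hamid ∩ Carol ∩ Emeka ∩ Wei ∩ Finn: 11:00-12:30, 16:00-17:00.
Summing the common windows: 90 + 60 = 150 minutes.

150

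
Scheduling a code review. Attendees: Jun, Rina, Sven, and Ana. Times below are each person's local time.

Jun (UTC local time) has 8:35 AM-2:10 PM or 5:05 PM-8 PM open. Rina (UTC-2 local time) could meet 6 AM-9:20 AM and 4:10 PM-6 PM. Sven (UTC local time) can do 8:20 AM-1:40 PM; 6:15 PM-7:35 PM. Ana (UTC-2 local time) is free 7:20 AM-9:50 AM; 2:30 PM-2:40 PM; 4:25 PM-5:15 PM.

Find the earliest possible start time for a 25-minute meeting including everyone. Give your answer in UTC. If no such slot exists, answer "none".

09:20

Jun in UTC: 08:35-14:10, 17:05-20:00.
Rina in UTC: 08:00-11:20, 18:10-20:00 (add 2h to convert from UTC-2).
Sven in UTC: 08:20-13:40, 18:15-19:35.
Ana in UTC: 09:20-11:50, 16:30-16:40, 18:25-19:15 (add 2h to convert from UTC-2).
Jun ∩ Rina: 08:35-11:20, 18:10-20:00.
Jun ∩ Rina ∩ Sven: 08:35-11:20, 18:15-19:35.
Jun ∩ Rina ∩ Sven ∩ Ana: 09:20-11:20, 18:25-19:15.
So the common availability across everyone is 09:20-11:20, 18:25-19:15.
The first common window of at least 25 minutes is 09:20-11:20, so the earliest start is 09:20.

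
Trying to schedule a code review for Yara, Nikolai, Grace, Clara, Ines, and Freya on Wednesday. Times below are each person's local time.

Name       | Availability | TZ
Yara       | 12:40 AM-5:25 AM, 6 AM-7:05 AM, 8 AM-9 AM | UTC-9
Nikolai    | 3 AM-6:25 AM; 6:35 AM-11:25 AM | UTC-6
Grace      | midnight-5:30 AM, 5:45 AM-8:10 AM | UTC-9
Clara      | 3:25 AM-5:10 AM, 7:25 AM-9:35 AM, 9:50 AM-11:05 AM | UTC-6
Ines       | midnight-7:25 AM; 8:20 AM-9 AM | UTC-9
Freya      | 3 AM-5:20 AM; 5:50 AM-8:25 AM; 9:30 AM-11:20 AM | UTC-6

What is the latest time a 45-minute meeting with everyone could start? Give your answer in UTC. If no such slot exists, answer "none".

13:40

Yara in UTC: 09:40-14:25, 15:00-16:05, 17:00-18:00 (add 9h to convert from UTC-9).
Nikolai in UTC: 09:00-12:25, 12:35-17:25 (add 6h to convert from UTC-6).
Grace in UTC: 09:00-14:30, 14:45-17:10 (add 9h to convert from UTC-9).
Clara in UTC: 09:25-11:10, 13:25-15:35, 15:50-17:05 (add 6h to convert from UTC-6).
Ines in UTC: 09:00-16:25, 17:20-18:00 (add 9h to convert from UTC-9).
Freya in UTC: 09:00-11:20, 11:50-14:25, 15:30-17:20 (add 6h to convert from UTC-6).
Yara ∩ Nikolai: 09:40-12:25, 12:35-14:25, 15:00-16:05, 17:00-17:25.
Yara ∩ Nikolai ∩ Grace: 09:40-12:25, 12:35-14:25, 15:00-16:05, 17:00-17:10.
Yara ∩ Nikolai ∩ Grace ∩ Clara: 09:40-11:10, 13:25-14:25, 15:00-15:35, 15:50-16:05, 17:00-17:05.
Yara ∩ Nikolai ∩ Grace ∩ Clara ∩ Ines: 09:40-11:10, 13:25-14:25, 15:00-15:35, 15:50-16:05.
Yara ∩ Nikolai ∩ Grace ∩ Clara ∩ Ines ∩ Freya: 09:40-11:10, 13:25-14:25, 15:30-15:35, 15:50-16:05.
So the common availability across everyone is 09:40-11:10, 13:25-14:25, 15:30-15:35, 15:50-16:05.
The last common window of at least 45 minutes is 13:25-14:25; a 45-minute meeting can start as late as 13:40 and still end by 14:25.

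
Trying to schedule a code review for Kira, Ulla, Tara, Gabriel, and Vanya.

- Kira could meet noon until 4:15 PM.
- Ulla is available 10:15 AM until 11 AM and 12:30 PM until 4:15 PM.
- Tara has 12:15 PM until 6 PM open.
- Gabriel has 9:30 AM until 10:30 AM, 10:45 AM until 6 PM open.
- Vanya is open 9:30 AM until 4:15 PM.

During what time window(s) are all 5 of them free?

12:30-16:15

Kira ∩ Ulla: 12:30-16:15.
Kira ∩ Ulla ∩ Tara: 12:30-16:15.
Kira ∩ Ulla ∩ Tara ∩ Gabriel: 12:30-16:15.
Kira ∩ Ulla ∩ Tara ∩ Gabriel ∩ Vanya: 12:30-16:15.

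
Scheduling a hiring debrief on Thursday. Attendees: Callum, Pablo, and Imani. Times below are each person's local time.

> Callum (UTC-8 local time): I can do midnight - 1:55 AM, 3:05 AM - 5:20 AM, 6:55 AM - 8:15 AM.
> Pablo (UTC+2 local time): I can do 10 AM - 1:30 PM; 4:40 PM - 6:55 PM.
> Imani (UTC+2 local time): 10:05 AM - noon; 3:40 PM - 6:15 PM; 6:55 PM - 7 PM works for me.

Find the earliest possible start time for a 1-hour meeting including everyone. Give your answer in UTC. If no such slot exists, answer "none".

Callum in UTC: 08:00-09:55, 11:05-13:20, 14:55-16:15 (add 8h to convert from UTC-8).
Pablo in UTC: 08:00-11:30, 14:40-16:55 (subtract 2h to convert from UTC+2).
Imani in UTC: 08:05-10:00, 13:40-16:15, 16:55-17:00 (subtract 2h to convert from UTC+2).
Callum ∩ Pablo: 08:00-09:55, 11:05-11:30, 14:55-16:15.
Callum ∩ Pablo ∩ Imani: 08:05-09:55, 14:55-16:15.
The first common window of at least 60 minutes is 08:05-09:55, so the earliest start is 08:05.

08:05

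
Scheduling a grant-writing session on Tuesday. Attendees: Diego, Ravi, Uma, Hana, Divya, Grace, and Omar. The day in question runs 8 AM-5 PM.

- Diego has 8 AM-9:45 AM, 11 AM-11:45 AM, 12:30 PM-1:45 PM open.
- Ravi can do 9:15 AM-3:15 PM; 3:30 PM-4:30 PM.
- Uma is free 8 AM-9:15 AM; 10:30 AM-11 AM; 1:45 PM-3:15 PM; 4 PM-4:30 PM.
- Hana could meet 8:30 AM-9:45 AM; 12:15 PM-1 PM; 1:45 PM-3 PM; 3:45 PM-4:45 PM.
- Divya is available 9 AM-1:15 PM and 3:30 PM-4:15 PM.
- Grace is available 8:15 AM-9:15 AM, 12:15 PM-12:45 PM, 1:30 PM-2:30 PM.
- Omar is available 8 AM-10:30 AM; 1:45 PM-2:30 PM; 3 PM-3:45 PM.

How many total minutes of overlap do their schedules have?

Diego ∩ Ravi: 09:15-09:45, 11:00-11:45, 12:30-13:45.
Diego ∩ Ravi ∩ Uma: ∅.
Diego ∩ Ravi ∩ Uma ∩ Hana: ∅.
Diego ∩ Ravi ∩ Uma ∩ Hana ∩ Divya: ∅.
Diego ∩ Ravi ∩ Uma ∩ Hana ∩ Divya ∩ Grace: ∅.
Diego ∩ Ravi ∩ Uma ∩ Hana ∩ Divya ∩ Grace ∩ Omar: ∅.
There is no time when everyone is free.
There is no common window, so the total is 0 minutes.

0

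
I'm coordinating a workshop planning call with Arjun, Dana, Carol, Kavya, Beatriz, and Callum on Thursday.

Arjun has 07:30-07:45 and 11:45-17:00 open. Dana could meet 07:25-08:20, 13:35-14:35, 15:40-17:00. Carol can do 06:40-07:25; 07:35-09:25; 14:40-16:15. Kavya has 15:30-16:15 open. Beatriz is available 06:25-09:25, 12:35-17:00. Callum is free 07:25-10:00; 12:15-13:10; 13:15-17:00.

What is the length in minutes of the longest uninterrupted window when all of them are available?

35

Arjun ∩ Dana: 07:30-07:45, 13:35-14:35, 15:40-17:00.
Arjun ∩ Dana ∩ Carol: 07:35-07:45, 15:40-16:15.
Arjun ∩ Dana ∩ Carol ∩ Kavya: 15:40-16:15.
Arjun ∩ Dana ∩ Carol ∩ Kavya ∩ Beatriz: 15:40-16:15.
Arjun ∩ Dana ∩ Carol ∩ Kavya ∩ Beatriz ∩ Callum: 15:40-16:15.
So the common availability across everyone is 15:40-16:15.
The longest is 15:40-16:15 at 35 minutes.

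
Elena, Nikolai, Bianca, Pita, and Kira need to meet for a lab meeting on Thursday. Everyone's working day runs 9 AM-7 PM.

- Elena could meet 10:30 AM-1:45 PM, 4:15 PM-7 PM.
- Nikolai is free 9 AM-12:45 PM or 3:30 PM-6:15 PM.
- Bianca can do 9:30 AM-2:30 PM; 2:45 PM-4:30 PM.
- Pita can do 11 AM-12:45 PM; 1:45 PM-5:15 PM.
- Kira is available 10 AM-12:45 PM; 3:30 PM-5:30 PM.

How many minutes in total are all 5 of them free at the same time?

Elena ∩ Nikolai: 10:30-12:45, 16:15-18:15.
Elena ∩ Nikolai ∩ Bianca: 10:30-12:45, 16:15-16:30.
Elena ∩ Nikolai ∩ Bianca ∩ Pita: 11:00-12:45, 16:15-16:30.
Elena ∩ Nikolai ∩ Bianca ∩ Pita ∩ Kira: 11:00-12:45, 16:15-16:30.
Summing the common windows: 105 + 15 = 120 minutes.

120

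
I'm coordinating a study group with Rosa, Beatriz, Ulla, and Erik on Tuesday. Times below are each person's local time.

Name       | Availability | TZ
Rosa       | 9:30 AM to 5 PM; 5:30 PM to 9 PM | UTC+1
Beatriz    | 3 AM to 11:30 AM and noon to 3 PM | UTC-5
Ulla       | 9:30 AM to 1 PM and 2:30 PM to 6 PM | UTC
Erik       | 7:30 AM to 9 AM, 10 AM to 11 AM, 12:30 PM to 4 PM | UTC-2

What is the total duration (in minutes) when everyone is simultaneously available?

300

Rosa in UTC: 08:30-16:00, 16:30-20:00 (subtract 1h to convert from UTC+1).
Beatriz in UTC: 08:00-16:30, 17:00-20:00 (add 5h to convert from UTC-5).
Ulla in UTC: 09:30-13:00, 14:30-18:00.
Erik in UTC: 09:30-11:00, 12:00-13:00, 14:30-18:00 (add 2h to convert from UTC-2).
Rosa ∩ Beatriz: 08:30-16:00, 17:00-20:00.
Rosa ∩ Beatriz ∩ Ulla: 09:30-13:00, 14:30-16:00, 17:00-18:00.
Rosa ∩ Beatriz ∩ Ulla ∩ Erik: 09:30-11:00, 12:00-13:00, 14:30-16:00, 17:00-18:00.
Summing the common windows: 90 + 60 + 90 + 60 = 300 minutes.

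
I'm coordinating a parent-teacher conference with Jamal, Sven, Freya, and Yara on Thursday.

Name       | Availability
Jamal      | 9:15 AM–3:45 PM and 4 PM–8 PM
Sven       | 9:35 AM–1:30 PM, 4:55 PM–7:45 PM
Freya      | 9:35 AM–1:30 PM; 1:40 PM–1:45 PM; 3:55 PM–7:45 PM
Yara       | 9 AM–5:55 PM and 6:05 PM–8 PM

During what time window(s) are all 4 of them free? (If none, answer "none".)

Jamal ∩ Sven: 09:35-13:30, 16:55-19:45.
Jamal ∩ Sven ∩ Freya: 09:35-13:30, 16:55-19:45.
Jamal ∩ Sven ∩ Freya ∩ Yara: 09:35-13:30, 16:55-17:55, 18:05-19:45.

09:35-13:30, 16:55-17:55, 18:05-19:45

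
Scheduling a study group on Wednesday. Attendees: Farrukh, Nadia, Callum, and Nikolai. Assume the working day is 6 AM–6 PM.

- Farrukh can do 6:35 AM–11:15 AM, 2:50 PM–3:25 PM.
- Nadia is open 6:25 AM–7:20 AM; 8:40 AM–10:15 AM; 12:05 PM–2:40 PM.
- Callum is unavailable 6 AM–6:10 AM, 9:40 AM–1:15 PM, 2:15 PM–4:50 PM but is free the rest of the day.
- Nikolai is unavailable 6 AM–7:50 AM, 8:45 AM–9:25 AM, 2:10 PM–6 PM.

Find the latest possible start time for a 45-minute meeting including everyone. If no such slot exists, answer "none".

Farrukh free: 06:35-11:15, 14:50-15:25.
Nadia free: 06:25-07:20, 08:40-10:15, 12:05-14:40.
Callum free: 06:10-09:40, 13:15-14:15, 16:50-18:00 (invert busy blocks within the working day).
Nikolai free: 07:50-08:45, 09:25-14:10 (invert busy blocks within the working day).
Farrukh ∩ Nadia: 06:35-07:20, 08:40-10:15.
Farrukh ∩ Nadia ∩ Callum: 06:35-07:20, 08:40-09:40.
Farrukh ∩ Nadia ∩ Callum ∩ Nikolai: 08:40-08:45, 09:25-09:40.
No common window is at least 45 minutes long.

none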